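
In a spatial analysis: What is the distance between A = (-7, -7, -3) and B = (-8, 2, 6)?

d = √[(x₂-x₁)² + (y₂-y₁)² + (z₂-z₁)²]
  = √[(-1)² + 9² + 9²]
  = √[1 + 81 + 81]
  = √163
  ≈ 12.77

12.77


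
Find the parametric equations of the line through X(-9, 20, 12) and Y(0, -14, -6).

Direction vector d = Y - X = (0 + 9, -14 - 20, -6 - 12) = (9, -34, -18)
Parametric form r = X + t·d:
x = -9 + 9t, y = 20 - 34t, z = 12 - 18t

x = -9 + 9t, y = 20 - 34t, z = 12 - 18t


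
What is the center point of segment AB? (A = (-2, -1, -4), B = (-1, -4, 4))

M = ((x₁+x₂)/2, (y₁+y₂)/2, (z₁+z₂)/2)
  = ((-2 - 1)/2, (-1 - 4)/2, (-4 + 4)/2)
  = (-3/2, -5/2, 0/2)
  = (-1.5, -2.5, 0)

(-1.5, -2.5, 0)


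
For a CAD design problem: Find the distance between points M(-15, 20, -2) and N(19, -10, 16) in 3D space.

d = √[(x₂-x₁)² + (y₂-y₁)² + (z₂-z₁)²]
  = √[34² + (-30)² + 18²]
  = √[1156 + 900 + 324]
  = √2380
  ≈ 48.79

48.79


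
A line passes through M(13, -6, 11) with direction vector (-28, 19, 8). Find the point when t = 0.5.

P(t) = M + t·d
  = (13 + (-28)·0.5, -6 + 19·0.5, 11 + 8·0.5)
  = (13 - 14, -6 + 9.5, 11 + 4)
  = (-1, 3.5, 15)

(-1, 3.5, 15)


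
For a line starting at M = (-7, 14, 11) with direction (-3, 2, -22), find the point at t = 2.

P(t) = M + t·d
  = (-7 + (-3)·2, 14 + 2·2, 11 + (-22)·2)
  = (-7 - 6, 14 + 4, 11 - 44)
  = (-13, 18, -33)

(-13, 18, -33)


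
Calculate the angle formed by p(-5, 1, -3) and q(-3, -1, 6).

p·q = (-5)·(-3) + 1·(-1) + (-3)·6 = 15 - 1 - 18 = -4
|p| = √((-5)² + 1² + (-3)²) = √35 ≈ 5.916
|q| = √((-3)² + (-1)² + 6²) = √46 ≈ 6.782
cos θ = (p·q)/(|p||q|) = -4/(5.916·6.782) ≈ -0.09969
θ = arccos(-0.09969) ≈ 95.72°

95.72°


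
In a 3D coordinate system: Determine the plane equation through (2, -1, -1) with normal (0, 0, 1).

The plane through P with normal n = (a, b, c) satisfies n·(r - P) = 0,
i.e. ax + by + cz = a·x₀ + b·y₀ + c·z₀.
d = 0·2 + 0·(-1) + 1·(-1)
  = 0 + 0 - 1
  = -1
Equation: z = -1

z = -1


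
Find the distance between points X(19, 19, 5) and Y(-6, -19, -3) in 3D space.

d = √[(x₂-x₁)² + (y₂-y₁)² + (z₂-z₁)²]
  = √[(-25)² + (-38)² + (-8)²]
  = √[625 + 1444 + 64]
  = √2133
  ≈ 46.18

46.18


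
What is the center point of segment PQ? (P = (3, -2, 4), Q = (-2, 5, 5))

M = ((x₁+x₂)/2, (y₁+y₂)/2, (z₁+z₂)/2)
  = ((3 - 2)/2, (-2 + 5)/2, (4 + 5)/2)
  = (1/2, 3/2, 9/2)
  = (0.5, 1.5, 4.5)

(0.5, 1.5, 4.5)


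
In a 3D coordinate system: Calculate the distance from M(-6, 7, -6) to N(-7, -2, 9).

d = √[(x₂-x₁)² + (y₂-y₁)² + (z₂-z₁)²]
  = √[(-1)² + (-9)² + 15²]
  = √[1 + 81 + 225]
  = √307
  ≈ 17.52

17.52


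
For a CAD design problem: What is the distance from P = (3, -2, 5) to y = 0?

distance = |a·x₀ + b·y₀ + c·z₀ - d| / √(a² + b² + c²)
  = |0·3 + 1·(-2) + 0·5 - 0| / √(0² + 1² + 0²)
  = |0 - 2 + 0 + 0| / √(0 + 1 + 0)
  = |-2| / √1
  = 2 / 1
  ≈ 2

2


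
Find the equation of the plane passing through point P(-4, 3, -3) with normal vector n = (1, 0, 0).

The plane through P with normal n = (a, b, c) satisfies n·(r - P) = 0,
i.e. ax + by + cz = a·x₀ + b·y₀ + c·z₀.
d = 1·(-4) + 0·3 + 0·(-3)
  = -4 + 0 + 0
  = -4
Equation: x = -4

x = -4


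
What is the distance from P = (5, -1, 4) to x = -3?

distance = |a·x₀ + b·y₀ + c·z₀ - d| / √(a² + b² + c²)
  = |1·5 + 0·(-1) + 0·4 - (-3)| / √(1² + 0² + 0²)
  = |5 + 0 + 0 + 3| / √(1 + 0 + 0)
  = |8| / √1
  = 8 / 1
  ≈ 8

8


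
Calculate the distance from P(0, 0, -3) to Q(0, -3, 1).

d = √[(x₂-x₁)² + (y₂-y₁)² + (z₂-z₁)²]
  = √[0² + (-3)² + 4²]
  = √[0 + 9 + 16]
  = √25
  ≈ 5

5


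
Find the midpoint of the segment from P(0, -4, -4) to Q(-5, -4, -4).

M = ((x₁+x₂)/2, (y₁+y₂)/2, (z₁+z₂)/2)
  = ((0 - 5)/2, (-4 - 4)/2, (-4 - 4)/2)
  = (-5/2, -8/2, -8/2)
  = (-2.5, -4, -4)

(-2.5, -4, -4)


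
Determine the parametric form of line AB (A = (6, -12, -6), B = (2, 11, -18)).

Direction vector d = B - A = (2 - 6, 11 + 12, -18 + 6) = (-4, 23, -12)
Parametric form r = A + t·d:
x = 6 - 4t, y = -12 + 23t, z = -6 - 12t

x = 6 - 4t, y = -12 + 23t, z = -6 - 12t


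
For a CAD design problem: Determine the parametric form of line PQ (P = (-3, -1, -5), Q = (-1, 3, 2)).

Direction vector d = Q - P = (-1 + 3, 3 + 1, 2 + 5) = (2, 4, 7)
Parametric form r = P + t·d:
x = -3 + 2t, y = -1 + 4t, z = -5 + 7t

x = -3 + 2t, y = -1 + 4t, z = -5 + 7t


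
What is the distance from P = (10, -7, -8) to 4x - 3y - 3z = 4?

distance = |a·x₀ + b·y₀ + c·z₀ - d| / √(a² + b² + c²)
  = |4·10 + (-3)·(-7) + (-3)·(-8) - 4| / √(4² + (-3)² + (-3)²)
  = |40 + 21 + 24 - 4| / √(16 + 9 + 9)
  = |81| / √34
  = 81 / 5.831
  ≈ 13.89

13.89


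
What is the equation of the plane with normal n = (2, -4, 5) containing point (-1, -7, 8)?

The plane through P with normal n = (a, b, c) satisfies n·(r - P) = 0,
i.e. ax + by + cz = a·x₀ + b·y₀ + c·z₀.
d = 2·(-1) + (-4)·(-7) + 5·8
  = -2 + 28 + 40
  = 66
Equation: 2x - 4y + 5z = 66

2x - 4y + 5z = 66


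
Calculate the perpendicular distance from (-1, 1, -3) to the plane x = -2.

distance = |a·x₀ + b·y₀ + c·z₀ - d| / √(a² + b² + c²)
  = |1·(-1) + 0·1 + 0·(-3) - (-2)| / √(1² + 0² + 0²)
  = |-1 + 0 + 0 + 2| / √(1 + 0 + 0)
  = |1| / √1
  = 1 / 1
  ≈ 1

1


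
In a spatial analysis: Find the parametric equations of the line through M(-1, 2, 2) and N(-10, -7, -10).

Direction vector d = N - M = (-10 + 1, -7 - 2, -10 - 2) = (-9, -9, -12)
Parametric form r = M + t·d:
x = -1 - 9t, y = 2 - 9t, z = 2 - 12t

x = -1 - 9t, y = 2 - 9t, z = 2 - 12t


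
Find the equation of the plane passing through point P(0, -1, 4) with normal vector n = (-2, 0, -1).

The plane through P with normal n = (a, b, c) satisfies n·(r - P) = 0,
i.e. ax + by + cz = a·x₀ + b·y₀ + c·z₀.
d = (-2)·0 + 0·(-1) + (-1)·4
  = 0 + 0 - 4
  = -4
Equation: -2x - z = -4

-2x - z = -4


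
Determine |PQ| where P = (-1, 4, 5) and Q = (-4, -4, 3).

d = √[(x₂-x₁)² + (y₂-y₁)² + (z₂-z₁)²]
  = √[(-3)² + (-8)² + (-2)²]
  = √[9 + 64 + 4]
  = √77
  ≈ 8.775

8.775


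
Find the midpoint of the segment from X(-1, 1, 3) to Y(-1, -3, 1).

M = ((x₁+x₂)/2, (y₁+y₂)/2, (z₁+z₂)/2)
  = ((-1 - 1)/2, (1 - 3)/2, (3 + 1)/2)
  = (-2/2, -2/2, 4/2)
  = (-1, -1, 2)

(-1, -1, 2)


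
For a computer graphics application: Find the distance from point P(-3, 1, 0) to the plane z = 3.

distance = |a·x₀ + b·y₀ + c·z₀ - d| / √(a² + b² + c²)
  = |0·(-3) + 0·1 + 1·0 - 3| / √(0² + 0² + 1²)
  = |0 + 0 + 0 - 3| / √(0 + 0 + 1)
  = |-3| / √1
  = 3 / 1
  ≈ 3

3


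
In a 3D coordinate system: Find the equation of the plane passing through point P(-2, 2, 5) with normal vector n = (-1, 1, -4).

The plane through P with normal n = (a, b, c) satisfies n·(r - P) = 0,
i.e. ax + by + cz = a·x₀ + b·y₀ + c·z₀.
d = (-1)·(-2) + 1·2 + (-4)·5
  = 2 + 2 - 20
  = -16
Equation: -x + y - 4z = -16

-x + y - 4z = -16


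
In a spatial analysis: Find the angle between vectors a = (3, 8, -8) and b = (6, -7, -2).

a·b = 3·6 + 8·(-7) + (-8)·(-2) = 18 - 56 + 16 = -22
|a| = √(3² + 8² + (-8)²) = √137 ≈ 11.7
|b| = √(6² + (-7)² + (-2)²) = √89 ≈ 9.434
cos θ = (a·b)/(|a||b|) = -22/(11.7·9.434) ≈ -0.1992
θ = arccos(-0.1992) ≈ 101.5°

101.5°


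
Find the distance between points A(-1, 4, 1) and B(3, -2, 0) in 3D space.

d = √[(x₂-x₁)² + (y₂-y₁)² + (z₂-z₁)²]
  = √[4² + (-6)² + (-1)²]
  = √[16 + 36 + 1]
  = √53
  ≈ 7.28

7.28


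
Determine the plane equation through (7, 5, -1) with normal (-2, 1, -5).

The plane through P with normal n = (a, b, c) satisfies n·(r - P) = 0,
i.e. ax + by + cz = a·x₀ + b·y₀ + c·z₀.
d = (-2)·7 + 1·5 + (-5)·(-1)
  = -14 + 5 + 5
  = -4
Equation: -2x + y - 5z = -4

-2x + y - 5z = -4


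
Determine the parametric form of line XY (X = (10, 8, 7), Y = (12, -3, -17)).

Direction vector d = Y - X = (12 - 10, -3 - 8, -17 - 7) = (2, -11, -24)
Parametric form r = X + t·d:
x = 10 + 2t, y = 8 - 11t, z = 7 - 24t

x = 10 + 2t, y = 8 - 11t, z = 7 - 24t


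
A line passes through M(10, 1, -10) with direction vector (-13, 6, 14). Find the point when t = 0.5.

P(t) = M + t·d
  = (10 + (-13)·0.5, 1 + 6·0.5, -10 + 14·0.5)
  = (10 - 6.5, 1 + 3, -10 + 7)
  = (3.5, 4, -3)

(3.5, 4, -3)


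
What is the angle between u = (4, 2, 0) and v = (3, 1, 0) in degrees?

u·v = 4·3 + 2·1 + 0·0 = 12 + 2 + 0 = 14
|u| = √(4² + 2² + 0²) = √20 ≈ 4.472
|v| = √(3² + 1² + 0²) = √10 ≈ 3.162
cos θ = (u·v)/(|u||v|) = 14/(4.472·3.162) ≈ 0.9899
θ = arccos(0.9899) ≈ 8.13°

8.13°


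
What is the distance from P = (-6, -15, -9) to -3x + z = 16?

distance = |a·x₀ + b·y₀ + c·z₀ - d| / √(a² + b² + c²)
  = |(-3)·(-6) + 0·(-15) + 1·(-9) - 16| / √((-3)² + 0² + 1²)
  = |18 + 0 - 9 - 16| / √(9 + 0 + 1)
  = |-7| / √10
  = 7 / 3.162
  ≈ 2.214

2.214


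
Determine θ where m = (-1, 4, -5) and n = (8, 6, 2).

m·n = (-1)·8 + 4·6 + (-5)·2 = -8 + 24 - 10 = 6
|m| = √((-1)² + 4² + (-5)²) = √42 ≈ 6.481
|n| = √(8² + 6² + 2²) = √104 ≈ 10.2
cos θ = (m·n)/(|m||n|) = 6/(6.481·10.2) ≈ 0.09078
θ = arccos(0.09078) ≈ 84.79°

84.79°


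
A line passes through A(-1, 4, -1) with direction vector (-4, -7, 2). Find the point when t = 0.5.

P(t) = A + t·d
  = (-1 + (-4)·0.5, 4 + (-7)·0.5, -1 + 2·0.5)
  = (-1 - 2, 4 - 3.5, -1 + 1)
  = (-3, 0.5, 0)

(-3, 0.5, 0)


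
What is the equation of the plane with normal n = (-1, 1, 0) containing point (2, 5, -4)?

The plane through P with normal n = (a, b, c) satisfies n·(r - P) = 0,
i.e. ax + by + cz = a·x₀ + b·y₀ + c·z₀.
d = (-1)·2 + 1·5 + 0·(-4)
  = -2 + 5 + 0
  = 3
Equation: -x + y = 3

-x + y = 3


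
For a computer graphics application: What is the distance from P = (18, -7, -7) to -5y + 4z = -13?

distance = |a·x₀ + b·y₀ + c·z₀ - d| / √(a² + b² + c²)
  = |0·18 + (-5)·(-7) + 4·(-7) - (-13)| / √(0² + (-5)² + 4²)
  = |0 + 35 - 28 + 13| / √(0 + 25 + 16)
  = |20| / √41
  = 20 / 6.403
  ≈ 3.123

3.123


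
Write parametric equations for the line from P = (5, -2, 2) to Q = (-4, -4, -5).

Direction vector d = Q - P = (-4 - 5, -4 + 2, -5 - 2) = (-9, -2, -7)
Parametric form r = P + t·d:
x = 5 - 9t, y = -2 - 2t, z = 2 - 7t

x = 5 - 9t, y = -2 - 2t, z = 2 - 7t


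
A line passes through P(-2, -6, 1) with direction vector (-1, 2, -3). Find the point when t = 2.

P(t) = P + t·d
  = (-2 + (-1)·2, -6 + 2·2, 1 + (-3)·2)
  = (-2 - 2, -6 + 4, 1 - 6)
  = (-4, -2, -5)

(-4, -2, -5)


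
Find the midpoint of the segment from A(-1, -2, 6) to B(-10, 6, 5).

M = ((x₁+x₂)/2, (y₁+y₂)/2, (z₁+z₂)/2)
  = ((-1 - 10)/2, (-2 + 6)/2, (6 + 5)/2)
  = (-11/2, 4/2, 11/2)
  = (-5.5, 2, 5.5)

(-5.5, 2, 5.5)


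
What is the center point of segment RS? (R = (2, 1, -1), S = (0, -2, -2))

M = ((x₁+x₂)/2, (y₁+y₂)/2, (z₁+z₂)/2)
  = ((2 + 0)/2, (1 - 2)/2, (-1 - 2)/2)
  = (2/2, -1/2, -3/2)
  = (1, -0.5, -1.5)

(1, -0.5, -1.5)


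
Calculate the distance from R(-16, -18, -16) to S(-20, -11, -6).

d = √[(x₂-x₁)² + (y₂-y₁)² + (z₂-z₁)²]
  = √[(-4)² + 7² + 10²]
  = √[16 + 49 + 100]
  = √165
  ≈ 12.85

12.85


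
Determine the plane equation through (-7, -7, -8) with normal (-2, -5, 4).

The plane through P with normal n = (a, b, c) satisfies n·(r - P) = 0,
i.e. ax + by + cz = a·x₀ + b·y₀ + c·z₀.
d = (-2)·(-7) + (-5)·(-7) + 4·(-8)
  = 14 + 35 - 32
  = 17
Equation: -2x - 5y + 4z = 17

-2x - 5y + 4z = 17


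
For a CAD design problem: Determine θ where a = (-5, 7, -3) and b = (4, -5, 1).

a·b = (-5)·4 + 7·(-5) + (-3)·1 = -20 - 35 - 3 = -58
|a| = √((-5)² + 7² + (-3)²) = √83 ≈ 9.11
|b| = √(4² + (-5)² + 1²) = √42 ≈ 6.481
cos θ = (a·b)/(|a||b|) = -58/(9.11·6.481) ≈ -0.9823
θ = arccos(-0.9823) ≈ 169.2°

169.2°


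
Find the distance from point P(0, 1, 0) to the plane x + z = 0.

distance = |a·x₀ + b·y₀ + c·z₀ - d| / √(a² + b² + c²)
  = |1·0 + 0·1 + 1·0 - 0| / √(1² + 0² + 1²)
  = |0 + 0 + 0 + 0| / √(1 + 0 + 1)
  = |0| / √2
  = 0 / 1.414
  ≈ 0

0


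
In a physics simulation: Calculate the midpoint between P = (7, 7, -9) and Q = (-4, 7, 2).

M = ((x₁+x₂)/2, (y₁+y₂)/2, (z₁+z₂)/2)
  = ((7 - 4)/2, (7 + 7)/2, (-9 + 2)/2)
  = (3/2, 14/2, -7/2)
  = (1.5, 7, -3.5)

(1.5, 7, -3.5)


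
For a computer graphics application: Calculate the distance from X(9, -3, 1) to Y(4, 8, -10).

d = √[(x₂-x₁)² + (y₂-y₁)² + (z₂-z₁)²]
  = √[(-5)² + 11² + (-11)²]
  = √[25 + 121 + 121]
  = √267
  ≈ 16.34

16.34


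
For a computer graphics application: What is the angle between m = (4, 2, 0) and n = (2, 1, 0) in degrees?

m·n = 4·2 + 2·1 + 0·0 = 8 + 2 + 0 = 10
|m| = √(4² + 2² + 0²) = √20 ≈ 4.472
|n| = √(2² + 1² + 0²) = √5 ≈ 2.236
cos θ = (m·n)/(|m||n|) = 10/(4.472·2.236) ≈ 1
θ = arccos(1) ≈ 0°

0°


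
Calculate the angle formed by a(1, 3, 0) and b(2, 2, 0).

a·b = 1·2 + 3·2 + 0·0 = 2 + 6 + 0 = 8
|a| = √(1² + 3² + 0²) = √10 ≈ 3.162
|b| = √(2² + 2² + 0²) = √8 ≈ 2.828
cos θ = (a·b)/(|a||b|) = 8/(3.162·2.828) ≈ 0.8944
θ = arccos(0.8944) ≈ 26.57°

26.57°


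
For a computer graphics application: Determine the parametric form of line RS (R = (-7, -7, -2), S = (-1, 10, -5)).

Direction vector d = S - R = (-1 + 7, 10 + 7, -5 + 2) = (6, 17, -3)
Parametric form r = R + t·d:
x = -7 + 6t, y = -7 + 17t, z = -2 - 3t

x = -7 + 6t, y = -7 + 17t, z = -2 - 3t


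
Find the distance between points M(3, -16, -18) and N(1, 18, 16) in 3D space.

d = √[(x₂-x₁)² + (y₂-y₁)² + (z₂-z₁)²]
  = √[(-2)² + 34² + 34²]
  = √[4 + 1156 + 1156]
  = √2316
  ≈ 48.12

48.12


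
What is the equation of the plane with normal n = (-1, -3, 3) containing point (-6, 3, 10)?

The plane through P with normal n = (a, b, c) satisfies n·(r - P) = 0,
i.e. ax + by + cz = a·x₀ + b·y₀ + c·z₀.
d = (-1)·(-6) + (-3)·3 + 3·10
  = 6 - 9 + 30
  = 27
Equation: -x - 3y + 3z = 27

-x - 3y + 3z = 27


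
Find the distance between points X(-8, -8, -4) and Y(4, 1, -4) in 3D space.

d = √[(x₂-x₁)² + (y₂-y₁)² + (z₂-z₁)²]
  = √[12² + 9² + 0²]
  = √[144 + 81 + 0]
  = √225
  ≈ 15

15


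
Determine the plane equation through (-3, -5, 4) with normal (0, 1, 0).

The plane through P with normal n = (a, b, c) satisfies n·(r - P) = 0,
i.e. ax + by + cz = a·x₀ + b·y₀ + c·z₀.
d = 0·(-3) + 1·(-5) + 0·4
  = 0 - 5 + 0
  = -5
Equation: y = -5

y = -5


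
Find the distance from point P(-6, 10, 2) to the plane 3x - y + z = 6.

distance = |a·x₀ + b·y₀ + c·z₀ - d| / √(a² + b² + c²)
  = |3·(-6) + (-1)·10 + 1·2 - 6| / √(3² + (-1)² + 1²)
  = |-18 - 10 + 2 - 6| / √(9 + 1 + 1)
  = |-32| / √11
  = 32 / 3.317
  ≈ 9.648

9.648


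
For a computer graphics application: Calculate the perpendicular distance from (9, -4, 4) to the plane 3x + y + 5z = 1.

distance = |a·x₀ + b·y₀ + c·z₀ - d| / √(a² + b² + c²)
  = |3·9 + 1·(-4) + 5·4 - 1| / √(3² + 1² + 5²)
  = |27 - 4 + 20 - 1| / √(9 + 1 + 25)
  = |42| / √35
  = 42 / 5.916
  ≈ 7.099

7.099


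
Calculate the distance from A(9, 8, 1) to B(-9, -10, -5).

d = √[(x₂-x₁)² + (y₂-y₁)² + (z₂-z₁)²]
  = √[(-18)² + (-18)² + (-6)²]
  = √[324 + 324 + 36]
  = √684
  ≈ 26.15

26.15


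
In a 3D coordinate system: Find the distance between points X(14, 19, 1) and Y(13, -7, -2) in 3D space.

d = √[(x₂-x₁)² + (y₂-y₁)² + (z₂-z₁)²]
  = √[(-1)² + (-26)² + (-3)²]
  = √[1 + 676 + 9]
  = √686
  ≈ 26.19

26.19


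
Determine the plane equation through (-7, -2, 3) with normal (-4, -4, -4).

The plane through P with normal n = (a, b, c) satisfies n·(r - P) = 0,
i.e. ax + by + cz = a·x₀ + b·y₀ + c·z₀.
d = (-4)·(-7) + (-4)·(-2) + (-4)·3
  = 28 + 8 - 12
  = 24
Equation: -4x - 4y - 4z = 24

-4x - 4y - 4z = 24


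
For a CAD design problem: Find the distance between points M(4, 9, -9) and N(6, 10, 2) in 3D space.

d = √[(x₂-x₁)² + (y₂-y₁)² + (z₂-z₁)²]
  = √[2² + 1² + 11²]
  = √[4 + 1 + 121]
  = √126
  ≈ 11.22

11.22


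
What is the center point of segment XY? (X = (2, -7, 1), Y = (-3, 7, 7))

M = ((x₁+x₂)/2, (y₁+y₂)/2, (z₁+z₂)/2)
  = ((2 - 3)/2, (-7 + 7)/2, (1 + 7)/2)
  = (-1/2, 0/2, 8/2)
  = (-0.5, 0, 4)

(-0.5, 0, 4)


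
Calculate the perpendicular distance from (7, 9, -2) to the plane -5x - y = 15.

distance = |a·x₀ + b·y₀ + c·z₀ - d| / √(a² + b² + c²)
  = |(-5)·7 + (-1)·9 + 0·(-2) - 15| / √((-5)² + (-1)² + 0²)
  = |-35 - 9 + 0 - 15| / √(25 + 1 + 0)
  = |-59| / √26
  = 59 / 5.099
  ≈ 11.57

11.57


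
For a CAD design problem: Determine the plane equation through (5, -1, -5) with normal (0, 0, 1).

The plane through P with normal n = (a, b, c) satisfies n·(r - P) = 0,
i.e. ax + by + cz = a·x₀ + b·y₀ + c·z₀.
d = 0·5 + 0·(-1) + 1·(-5)
  = 0 + 0 - 5
  = -5
Equation: z = -5

z = -5


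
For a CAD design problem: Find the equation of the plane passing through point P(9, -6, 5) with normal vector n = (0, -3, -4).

The plane through P with normal n = (a, b, c) satisfies n·(r - P) = 0,
i.e. ax + by + cz = a·x₀ + b·y₀ + c·z₀.
d = 0·9 + (-3)·(-6) + (-4)·5
  = 0 + 18 - 20
  = -2
Equation: -3y - 4z = -2

-3y - 4z = -2


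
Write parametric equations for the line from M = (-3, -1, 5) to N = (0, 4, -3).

Direction vector d = N - M = (0 + 3, 4 + 1, -3 - 5) = (3, 5, -8)
Parametric form r = M + t·d:
x = -3 + 3t, y = -1 + 5t, z = 5 - 8t

x = -3 + 3t, y = -1 + 5t, z = 5 - 8t


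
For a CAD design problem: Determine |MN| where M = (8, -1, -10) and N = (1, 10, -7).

d = √[(x₂-x₁)² + (y₂-y₁)² + (z₂-z₁)²]
  = √[(-7)² + 11² + 3²]
  = √[49 + 121 + 9]
  = √179
  ≈ 13.38

13.38


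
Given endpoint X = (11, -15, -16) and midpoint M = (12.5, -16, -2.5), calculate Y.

Y = 2M - X
  = (2·12.5 - 11, 2·(-16) - (-15), 2·(-2.5) - (-16))
  = (25 - 11, -32 + 15, -5 + 16)
  = (14, -17, 11)

(14, -17, 11)


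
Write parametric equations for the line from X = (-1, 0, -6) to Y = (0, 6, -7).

Direction vector d = Y - X = (0 + 1, 6 + 0, -7 + 6) = (1, 6, -1)
Parametric form r = X + t·d:
x = -1 + t, y = 0 + 6t, z = -6 - t

x = -1 + t, y = 0 + 6t, z = -6 - t


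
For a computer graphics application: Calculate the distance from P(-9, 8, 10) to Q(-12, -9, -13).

d = √[(x₂-x₁)² + (y₂-y₁)² + (z₂-z₁)²]
  = √[(-3)² + (-17)² + (-23)²]
  = √[9 + 289 + 529]
  = √827
  ≈ 28.76

28.76


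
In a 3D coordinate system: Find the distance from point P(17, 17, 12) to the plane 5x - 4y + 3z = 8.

distance = |a·x₀ + b·y₀ + c·z₀ - d| / √(a² + b² + c²)
  = |5·17 + (-4)·17 + 3·12 - 8| / √(5² + (-4)² + 3²)
  = |85 - 68 + 36 - 8| / √(25 + 16 + 9)
  = |45| / √50
  = 45 / 7.071
  ≈ 6.364

6.364


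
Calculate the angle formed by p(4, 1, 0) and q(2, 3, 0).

p·q = 4·2 + 1·3 + 0·0 = 8 + 3 + 0 = 11
|p| = √(4² + 1² + 0²) = √17 ≈ 4.123
|q| = √(2² + 3² + 0²) = √13 ≈ 3.606
cos θ = (p·q)/(|p||q|) = 11/(4.123·3.606) ≈ 0.7399
θ = arccos(0.7399) ≈ 42.27°

42.27°


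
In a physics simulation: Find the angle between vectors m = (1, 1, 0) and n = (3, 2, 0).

m·n = 1·3 + 1·2 + 0·0 = 3 + 2 + 0 = 5
|m| = √(1² + 1² + 0²) = √2 ≈ 1.414
|n| = √(3² + 2² + 0²) = √13 ≈ 3.606
cos θ = (m·n)/(|m||n|) = 5/(1.414·3.606) ≈ 0.9806
θ = arccos(0.9806) ≈ 11.31°

11.31°


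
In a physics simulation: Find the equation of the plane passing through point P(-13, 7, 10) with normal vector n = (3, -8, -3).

The plane through P with normal n = (a, b, c) satisfies n·(r - P) = 0,
i.e. ax + by + cz = a·x₀ + b·y₀ + c·z₀.
d = 3·(-13) + (-8)·7 + (-3)·10
  = -39 - 56 - 30
  = -125
Equation: 3x - 8y - 3z = -125

3x - 8y - 3z = -125


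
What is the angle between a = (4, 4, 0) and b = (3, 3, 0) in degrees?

a·b = 4·3 + 4·3 + 0·0 = 12 + 12 + 0 = 24
|a| = √(4² + 4² + 0²) = √32 ≈ 5.657
|b| = √(3² + 3² + 0²) = √18 ≈ 4.243
cos θ = (a·b)/(|a||b|) = 24/(5.657·4.243) ≈ 1
θ = arccos(1) ≈ 0°

0°


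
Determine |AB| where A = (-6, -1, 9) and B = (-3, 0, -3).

d = √[(x₂-x₁)² + (y₂-y₁)² + (z₂-z₁)²]
  = √[3² + 1² + (-12)²]
  = √[9 + 1 + 144]
  = √154
  ≈ 12.41

12.41


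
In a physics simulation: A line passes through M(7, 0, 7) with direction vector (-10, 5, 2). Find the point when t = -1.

P(t) = M + t·d
  = (7 + (-10)·(-1), 0 + 5·(-1), 7 + 2·(-1))
  = (7 + 10, 0 - 5, 7 - 2)
  = (17, -5, 5)

(17, -5, 5)


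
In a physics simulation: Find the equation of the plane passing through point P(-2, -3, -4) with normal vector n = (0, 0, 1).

The plane through P with normal n = (a, b, c) satisfies n·(r - P) = 0,
i.e. ax + by + cz = a·x₀ + b·y₀ + c·z₀.
d = 0·(-2) + 0·(-3) + 1·(-4)
  = 0 + 0 - 4
  = -4
Equation: z = -4

z = -4


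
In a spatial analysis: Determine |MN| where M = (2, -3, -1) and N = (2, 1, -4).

d = √[(x₂-x₁)² + (y₂-y₁)² + (z₂-z₁)²]
  = √[0² + 4² + (-3)²]
  = √[0 + 16 + 9]
  = √25
  ≈ 5

5


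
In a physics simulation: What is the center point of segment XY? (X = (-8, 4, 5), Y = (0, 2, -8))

M = ((x₁+x₂)/2, (y₁+y₂)/2, (z₁+z₂)/2)
  = ((-8 + 0)/2, (4 + 2)/2, (5 - 8)/2)
  = (-8/2, 6/2, -3/2)
  = (-4, 3, -1.5)

(-4, 3, -1.5)


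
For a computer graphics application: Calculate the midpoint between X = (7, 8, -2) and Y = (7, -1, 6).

M = ((x₁+x₂)/2, (y₁+y₂)/2, (z₁+z₂)/2)
  = ((7 + 7)/2, (8 - 1)/2, (-2 + 6)/2)
  = (14/2, 7/2, 4/2)
  = (7, 3.5, 2)

(7, 3.5, 2)


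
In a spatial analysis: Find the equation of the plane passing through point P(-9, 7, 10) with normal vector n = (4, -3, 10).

The plane through P with normal n = (a, b, c) satisfies n·(r - P) = 0,
i.e. ax + by + cz = a·x₀ + b·y₀ + c·z₀.
d = 4·(-9) + (-3)·7 + 10·10
  = -36 - 21 + 100
  = 43
Equation: 4x - 3y + 10z = 43

4x - 3y + 10z = 43


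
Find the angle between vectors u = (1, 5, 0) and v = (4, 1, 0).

u·v = 1·4 + 5·1 + 0·0 = 4 + 5 + 0 = 9
|u| = √(1² + 5² + 0²) = √26 ≈ 5.099
|v| = √(4² + 1² + 0²) = √17 ≈ 4.123
cos θ = (u·v)/(|u||v|) = 9/(5.099·4.123) ≈ 0.4281
θ = arccos(0.4281) ≈ 64.65°

64.65°


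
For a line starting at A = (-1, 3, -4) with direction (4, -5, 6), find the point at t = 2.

P(t) = A + t·d
  = (-1 + 4·2, 3 + (-5)·2, -4 + 6·2)
  = (-1 + 8, 3 - 10, -4 + 12)
  = (7, -7, 8)

(7, -7, 8)


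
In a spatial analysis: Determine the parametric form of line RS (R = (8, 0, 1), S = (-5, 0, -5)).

Direction vector d = S - R = (-5 - 8, 0 + 0, -5 - 1) = (-13, 0, -6)
Parametric form r = R + t·d:
x = 8 - 13t, y = 0, z = 1 - 6t

x = 8 - 13t, y = 0, z = 1 - 6t


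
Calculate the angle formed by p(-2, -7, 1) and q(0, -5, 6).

p·q = (-2)·0 + (-7)·(-5) + 1·6 = 0 + 35 + 6 = 41
|p| = √((-2)² + (-7)² + 1²) = √54 ≈ 7.348
|q| = √(0² + (-5)² + 6²) = √61 ≈ 7.81
cos θ = (p·q)/(|p||q|) = 41/(7.348·7.81) ≈ 0.7144
θ = arccos(0.7144) ≈ 44.41°

44.41°


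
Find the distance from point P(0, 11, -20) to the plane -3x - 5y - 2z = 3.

distance = |a·x₀ + b·y₀ + c·z₀ - d| / √(a² + b² + c²)
  = |(-3)·0 + (-5)·11 + (-2)·(-20) - 3| / √((-3)² + (-5)² + (-2)²)
  = |0 - 55 + 40 - 3| / √(9 + 25 + 4)
  = |-18| / √38
  = 18 / 6.164
  ≈ 2.92

2.92


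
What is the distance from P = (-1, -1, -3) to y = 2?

distance = |a·x₀ + b·y₀ + c·z₀ - d| / √(a² + b² + c²)
  = |0·(-1) + 1·(-1) + 0·(-3) - 2| / √(0² + 1² + 0²)
  = |0 - 1 + 0 - 2| / √(0 + 1 + 0)
  = |-3| / √1
  = 3 / 1
  ≈ 3

3


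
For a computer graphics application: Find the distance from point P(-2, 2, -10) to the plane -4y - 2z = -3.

distance = |a·x₀ + b·y₀ + c·z₀ - d| / √(a² + b² + c²)
  = |0·(-2) + (-4)·2 + (-2)·(-10) - (-3)| / √(0² + (-4)² + (-2)²)
  = |0 - 8 + 20 + 3| / √(0 + 16 + 4)
  = |15| / √20
  = 15 / 4.472
  ≈ 3.354

3.354


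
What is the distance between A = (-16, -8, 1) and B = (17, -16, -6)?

d = √[(x₂-x₁)² + (y₂-y₁)² + (z₂-z₁)²]
  = √[33² + (-8)² + (-7)²]
  = √[1089 + 64 + 49]
  = √1202
  ≈ 34.67

34.67


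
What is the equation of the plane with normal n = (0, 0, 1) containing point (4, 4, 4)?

The plane through P with normal n = (a, b, c) satisfies n·(r - P) = 0,
i.e. ax + by + cz = a·x₀ + b·y₀ + c·z₀.
d = 0·4 + 0·4 + 1·4
  = 0 + 0 + 4
  = 4
Equation: z = 4

z = 4


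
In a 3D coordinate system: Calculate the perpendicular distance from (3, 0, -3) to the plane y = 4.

distance = |a·x₀ + b·y₀ + c·z₀ - d| / √(a² + b² + c²)
  = |0·3 + 1·0 + 0·(-3) - 4| / √(0² + 1² + 0²)
  = |0 + 0 + 0 - 4| / √(0 + 1 + 0)
  = |-4| / √1
  = 4 / 1
  ≈ 4

4


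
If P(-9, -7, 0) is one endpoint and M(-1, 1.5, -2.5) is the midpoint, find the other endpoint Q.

Q = 2M - P
  = (2·(-1) - (-9), 2·1.5 - (-7), 2·(-2.5) - 0)
  = (-2 + 9, 3 + 7, -5 + 0)
  = (7, 10, -5)

(7, 10, -5)


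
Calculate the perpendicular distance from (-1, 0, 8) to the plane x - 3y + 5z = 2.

distance = |a·x₀ + b·y₀ + c·z₀ - d| / √(a² + b² + c²)
  = |1·(-1) + (-3)·0 + 5·8 - 2| / √(1² + (-3)² + 5²)
  = |-1 + 0 + 40 - 2| / √(1 + 9 + 25)
  = |37| / √35
  = 37 / 5.916
  ≈ 6.254

6.254


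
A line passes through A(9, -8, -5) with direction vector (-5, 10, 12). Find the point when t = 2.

P(t) = A + t·d
  = (9 + (-5)·2, -8 + 10·2, -5 + 12·2)
  = (9 - 10, -8 + 20, -5 + 24)
  = (-1, 12, 19)

(-1, 12, 19)


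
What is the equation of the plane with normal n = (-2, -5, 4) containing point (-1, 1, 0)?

The plane through P with normal n = (a, b, c) satisfies n·(r - P) = 0,
i.e. ax + by + cz = a·x₀ + b·y₀ + c·z₀.
d = (-2)·(-1) + (-5)·1 + 4·0
  = 2 - 5 + 0
  = -3
Equation: -2x - 5y + 4z = -3

-2x - 5y + 4z = -3


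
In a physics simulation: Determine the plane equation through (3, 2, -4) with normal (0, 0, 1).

The plane through P with normal n = (a, b, c) satisfies n·(r - P) = 0,
i.e. ax + by + cz = a·x₀ + b·y₀ + c·z₀.
d = 0·3 + 0·2 + 1·(-4)
  = 0 + 0 - 4
  = -4
Equation: z = -4

z = -4


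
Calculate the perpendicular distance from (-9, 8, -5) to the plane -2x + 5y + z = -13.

distance = |a·x₀ + b·y₀ + c·z₀ - d| / √(a² + b² + c²)
  = |(-2)·(-9) + 5·8 + 1·(-5) - (-13)| / √((-2)² + 5² + 1²)
  = |18 + 40 - 5 + 13| / √(4 + 25 + 1)
  = |66| / √30
  = 66 / 5.477
  ≈ 12.05

12.05


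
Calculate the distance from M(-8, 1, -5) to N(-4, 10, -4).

d = √[(x₂-x₁)² + (y₂-y₁)² + (z₂-z₁)²]
  = √[4² + 9² + 1²]
  = √[16 + 81 + 1]
  = √98
  ≈ 9.899

9.899


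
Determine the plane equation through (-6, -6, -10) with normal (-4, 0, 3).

The plane through P with normal n = (a, b, c) satisfies n·(r - P) = 0,
i.e. ax + by + cz = a·x₀ + b·y₀ + c·z₀.
d = (-4)·(-6) + 0·(-6) + 3·(-10)
  = 24 + 0 - 30
  = -6
Equation: -4x + 3z = -6

-4x + 3z = -6


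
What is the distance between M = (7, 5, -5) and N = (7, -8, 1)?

d = √[(x₂-x₁)² + (y₂-y₁)² + (z₂-z₁)²]
  = √[0² + (-13)² + 6²]
  = √[0 + 169 + 36]
  = √205
  ≈ 14.32

14.32


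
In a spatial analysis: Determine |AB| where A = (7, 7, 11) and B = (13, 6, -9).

d = √[(x₂-x₁)² + (y₂-y₁)² + (z₂-z₁)²]
  = √[6² + (-1)² + (-20)²]
  = √[36 + 1 + 400]
  = √437
  ≈ 20.9

20.9


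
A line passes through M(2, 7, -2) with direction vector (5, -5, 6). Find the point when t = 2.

P(t) = M + t·d
  = (2 + 5·2, 7 + (-5)·2, -2 + 6·2)
  = (2 + 10, 7 - 10, -2 + 12)
  = (12, -3, 10)

(12, -3, 10)


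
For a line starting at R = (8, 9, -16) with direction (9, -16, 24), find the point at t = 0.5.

P(t) = R + t·d
  = (8 + 9·0.5, 9 + (-16)·0.5, -16 + 24·0.5)
  = (8 + 4.5, 9 - 8, -16 + 12)
  = (12.5, 1, -4)

(12.5, 1, -4)


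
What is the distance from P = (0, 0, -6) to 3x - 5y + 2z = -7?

distance = |a·x₀ + b·y₀ + c·z₀ - d| / √(a² + b² + c²)
  = |3·0 + (-5)·0 + 2·(-6) - (-7)| / √(3² + (-5)² + 2²)
  = |0 + 0 - 12 + 7| / √(9 + 25 + 4)
  = |-5| / √38
  = 5 / 6.164
  ≈ 0.8111

0.8111


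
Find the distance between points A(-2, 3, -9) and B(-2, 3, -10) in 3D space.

d = √[(x₂-x₁)² + (y₂-y₁)² + (z₂-z₁)²]
  = √[0² + 0² + (-1)²]
  = √[0 + 0 + 1]
  = √1
  ≈ 1

1


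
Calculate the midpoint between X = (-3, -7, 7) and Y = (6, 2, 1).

M = ((x₁+x₂)/2, (y₁+y₂)/2, (z₁+z₂)/2)
  = ((-3 + 6)/2, (-7 + 2)/2, (7 + 1)/2)
  = (3/2, -5/2, 8/2)
  = (1.5, -2.5, 4)

(1.5, -2.5, 4)


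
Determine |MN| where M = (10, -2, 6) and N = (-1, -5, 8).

d = √[(x₂-x₁)² + (y₂-y₁)² + (z₂-z₁)²]
  = √[(-11)² + (-3)² + 2²]
  = √[121 + 9 + 4]
  = √134
  ≈ 11.58

11.58


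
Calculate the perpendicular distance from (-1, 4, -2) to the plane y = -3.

distance = |a·x₀ + b·y₀ + c·z₀ - d| / √(a² + b² + c²)
  = |0·(-1) + 1·4 + 0·(-2) - (-3)| / √(0² + 1² + 0²)
  = |0 + 4 + 0 + 3| / √(0 + 1 + 0)
  = |7| / √1
  = 7 / 1
  ≈ 7

7


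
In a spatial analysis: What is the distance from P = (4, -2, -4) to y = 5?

distance = |a·x₀ + b·y₀ + c·z₀ - d| / √(a² + b² + c²)
  = |0·4 + 1·(-2) + 0·(-4) - 5| / √(0² + 1² + 0²)
  = |0 - 2 + 0 - 5| / √(0 + 1 + 0)
  = |-7| / √1
  = 7 / 1
  ≈ 7

7


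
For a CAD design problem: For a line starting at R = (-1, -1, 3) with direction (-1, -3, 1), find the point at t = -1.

P(t) = R + t·d
  = (-1 + (-1)·(-1), -1 + (-3)·(-1), 3 + 1·(-1))
  = (-1 + 1, -1 + 3, 3 - 1)
  = (0, 2, 2)

(0, 2, 2)


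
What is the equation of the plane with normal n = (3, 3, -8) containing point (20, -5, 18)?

The plane through P with normal n = (a, b, c) satisfies n·(r - P) = 0,
i.e. ax + by + cz = a·x₀ + b·y₀ + c·z₀.
d = 3·20 + 3·(-5) + (-8)·18
  = 60 - 15 - 144
  = -99
Equation: 3x + 3y - 8z = -99

3x + 3y - 8z = -99


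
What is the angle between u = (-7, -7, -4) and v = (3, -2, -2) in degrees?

u·v = (-7)·3 + (-7)·(-2) + (-4)·(-2) = -21 + 14 + 8 = 1
|u| = √((-7)² + (-7)² + (-4)²) = √114 ≈ 10.68
|v| = √(3² + (-2)² + (-2)²) = √17 ≈ 4.123
cos θ = (u·v)/(|u||v|) = 1/(10.68·4.123) ≈ 0.02272
θ = arccos(0.02272) ≈ 88.7°

88.7°


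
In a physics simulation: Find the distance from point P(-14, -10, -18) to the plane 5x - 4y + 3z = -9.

distance = |a·x₀ + b·y₀ + c·z₀ - d| / √(a² + b² + c²)
  = |5·(-14) + (-4)·(-10) + 3·(-18) - (-9)| / √(5² + (-4)² + 3²)
  = |-70 + 40 - 54 + 9| / √(25 + 16 + 9)
  = |-75| / √50
  = 75 / 7.071
  ≈ 10.61

10.61


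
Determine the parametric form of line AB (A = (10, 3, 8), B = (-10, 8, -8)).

Direction vector d = B - A = (-10 - 10, 8 - 3, -8 - 8) = (-20, 5, -16)
Parametric form r = A + t·d:
x = 10 - 20t, y = 3 + 5t, z = 8 - 16t

x = 10 - 20t, y = 3 + 5t, z = 8 - 16t


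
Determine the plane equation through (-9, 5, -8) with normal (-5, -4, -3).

The plane through P with normal n = (a, b, c) satisfies n·(r - P) = 0,
i.e. ax + by + cz = a·x₀ + b·y₀ + c·z₀.
d = (-5)·(-9) + (-4)·5 + (-3)·(-8)
  = 45 - 20 + 24
  = 49
Equation: -5x - 4y - 3z = 49

-5x - 4y - 3z = 49


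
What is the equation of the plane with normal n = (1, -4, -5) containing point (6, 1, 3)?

The plane through P with normal n = (a, b, c) satisfies n·(r - P) = 0,
i.e. ax + by + cz = a·x₀ + b·y₀ + c·z₀.
d = 1·6 + (-4)·1 + (-5)·3
  = 6 - 4 - 15
  = -13
Equation: x - 4y - 5z = -13

x - 4y - 5z = -13


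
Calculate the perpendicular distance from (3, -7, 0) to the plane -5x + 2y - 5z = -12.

distance = |a·x₀ + b·y₀ + c·z₀ - d| / √(a² + b² + c²)
  = |(-5)·3 + 2·(-7) + (-5)·0 - (-12)| / √((-5)² + 2² + (-5)²)
  = |-15 - 14 + 0 + 12| / √(25 + 4 + 25)
  = |-17| / √54
  = 17 / 7.348
  ≈ 2.313

2.313


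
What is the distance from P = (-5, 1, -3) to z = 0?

distance = |a·x₀ + b·y₀ + c·z₀ - d| / √(a² + b² + c²)
  = |0·(-5) + 0·1 + 1·(-3) - 0| / √(0² + 0² + 1²)
  = |0 + 0 - 3 + 0| / √(0 + 0 + 1)
  = |-3| / √1
  = 3 / 1
  ≈ 3

3


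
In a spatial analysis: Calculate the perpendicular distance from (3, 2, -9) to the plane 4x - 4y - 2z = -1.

distance = |a·x₀ + b·y₀ + c·z₀ - d| / √(a² + b² + c²)
  = |4·3 + (-4)·2 + (-2)·(-9) - (-1)| / √(4² + (-4)² + (-2)²)
  = |12 - 8 + 18 + 1| / √(16 + 16 + 4)
  = |23| / √36
  = 23 / 6
  ≈ 3.833

3.833


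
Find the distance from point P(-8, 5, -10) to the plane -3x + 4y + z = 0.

distance = |a·x₀ + b·y₀ + c·z₀ - d| / √(a² + b² + c²)
  = |(-3)·(-8) + 4·5 + 1·(-10) - 0| / √((-3)² + 4² + 1²)
  = |24 + 20 - 10 + 0| / √(9 + 16 + 1)
  = |34| / √26
  = 34 / 5.099
  ≈ 6.668

6.668


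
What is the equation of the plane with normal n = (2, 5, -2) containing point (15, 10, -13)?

The plane through P with normal n = (a, b, c) satisfies n·(r - P) = 0,
i.e. ax + by + cz = a·x₀ + b·y₀ + c·z₀.
d = 2·15 + 5·10 + (-2)·(-13)
  = 30 + 50 + 26
  = 106
Equation: 2x + 5y - 2z = 106

2x + 5y - 2z = 106


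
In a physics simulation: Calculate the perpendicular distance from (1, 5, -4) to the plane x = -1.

distance = |a·x₀ + b·y₀ + c·z₀ - d| / √(a² + b² + c²)
  = |1·1 + 0·5 + 0·(-4) - (-1)| / √(1² + 0² + 0²)
  = |1 + 0 + 0 + 1| / √(1 + 0 + 0)
  = |2| / √1
  = 2 / 1
  ≈ 2

2


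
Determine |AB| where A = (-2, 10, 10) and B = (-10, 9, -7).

d = √[(x₂-x₁)² + (y₂-y₁)² + (z₂-z₁)²]
  = √[(-8)² + (-1)² + (-17)²]
  = √[64 + 1 + 289]
  = √354
  ≈ 18.81

18.81


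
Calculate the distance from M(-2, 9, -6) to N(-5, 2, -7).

d = √[(x₂-x₁)² + (y₂-y₁)² + (z₂-z₁)²]
  = √[(-3)² + (-7)² + (-1)²]
  = √[9 + 49 + 1]
  = √59
  ≈ 7.681

7.681


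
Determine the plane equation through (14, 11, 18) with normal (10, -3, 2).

The plane through P with normal n = (a, b, c) satisfies n·(r - P) = 0,
i.e. ax + by + cz = a·x₀ + b·y₀ + c·z₀.
d = 10·14 + (-3)·11 + 2·18
  = 140 - 33 + 36
  = 143
Equation: 10x - 3y + 2z = 143

10x - 3y + 2z = 143


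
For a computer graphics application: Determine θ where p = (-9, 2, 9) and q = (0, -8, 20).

p·q = (-9)·0 + 2·(-8) + 9·20 = 0 - 16 + 180 = 164
|p| = √((-9)² + 2² + 9²) = √166 ≈ 12.88
|q| = √(0² + (-8)² + 20²) = √464 ≈ 21.54
cos θ = (p·q)/(|p||q|) = 164/(12.88·21.54) ≈ 0.5909
θ = arccos(0.5909) ≈ 53.78°

53.78°


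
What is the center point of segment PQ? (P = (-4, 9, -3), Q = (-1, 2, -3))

M = ((x₁+x₂)/2, (y₁+y₂)/2, (z₁+z₂)/2)
  = ((-4 - 1)/2, (9 + 2)/2, (-3 - 3)/2)
  = (-5/2, 11/2, -6/2)
  = (-2.5, 5.5, -3)

(-2.5, 5.5, -3)


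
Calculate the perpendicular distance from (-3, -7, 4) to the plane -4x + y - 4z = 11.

distance = |a·x₀ + b·y₀ + c·z₀ - d| / √(a² + b² + c²)
  = |(-4)·(-3) + 1·(-7) + (-4)·4 - 11| / √((-4)² + 1² + (-4)²)
  = |12 - 7 - 16 - 11| / √(16 + 1 + 16)
  = |-22| / √33
  = 22 / 5.745
  ≈ 3.83

3.83


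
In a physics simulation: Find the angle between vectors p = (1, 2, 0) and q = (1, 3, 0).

p·q = 1·1 + 2·3 + 0·0 = 1 + 6 + 0 = 7
|p| = √(1² + 2² + 0²) = √5 ≈ 2.236
|q| = √(1² + 3² + 0²) = √10 ≈ 3.162
cos θ = (p·q)/(|p||q|) = 7/(2.236·3.162) ≈ 0.9899
θ = arccos(0.9899) ≈ 8.13°

8.13°


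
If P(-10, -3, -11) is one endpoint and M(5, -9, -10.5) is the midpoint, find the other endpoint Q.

Q = 2M - P
  = (2·5 - (-10), 2·(-9) - (-3), 2·(-10.5) - (-11))
  = (10 + 10, -18 + 3, -21 + 11)
  = (20, -15, -10)

(20, -15, -10)


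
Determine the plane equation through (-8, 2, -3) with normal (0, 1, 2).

The plane through P with normal n = (a, b, c) satisfies n·(r - P) = 0,
i.e. ax + by + cz = a·x₀ + b·y₀ + c·z₀.
d = 0·(-8) + 1·2 + 2·(-3)
  = 0 + 2 - 6
  = -4
Equation: y + 2z = -4

y + 2z = -4


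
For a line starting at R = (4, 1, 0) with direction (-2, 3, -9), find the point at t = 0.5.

P(t) = R + t·d
  = (4 + (-2)·0.5, 1 + 3·0.5, 0 + (-9)·0.5)
  = (4 - 1, 1 + 1.5, 0 - 4.5)
  = (3, 2.5, -4.5)

(3, 2.5, -4.5)


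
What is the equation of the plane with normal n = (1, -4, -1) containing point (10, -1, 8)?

The plane through P with normal n = (a, b, c) satisfies n·(r - P) = 0,
i.e. ax + by + cz = a·x₀ + b·y₀ + c·z₀.
d = 1·10 + (-4)·(-1) + (-1)·8
  = 10 + 4 - 8
  = 6
Equation: x - 4y - z = 6

x - 4y - z = 6


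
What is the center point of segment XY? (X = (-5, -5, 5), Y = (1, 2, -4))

M = ((x₁+x₂)/2, (y₁+y₂)/2, (z₁+z₂)/2)
  = ((-5 + 1)/2, (-5 + 2)/2, (5 - 4)/2)
  = (-4/2, -3/2, 1/2)
  = (-2, -1.5, 0.5)

(-2, -1.5, 0.5)


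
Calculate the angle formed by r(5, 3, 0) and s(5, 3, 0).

r·s = 5·5 + 3·3 + 0·0 = 25 + 9 + 0 = 34
|r| = √(5² + 3² + 0²) = √34 ≈ 5.831
|s| = √(5² + 3² + 0²) = √34 ≈ 5.831
cos θ = (r·s)/(|r||s|) = 34/(5.831·5.831) ≈ 1
θ = arccos(1) ≈ 0°

0°


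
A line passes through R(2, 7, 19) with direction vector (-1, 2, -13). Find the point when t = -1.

P(t) = R + t·d
  = (2 + (-1)·(-1), 7 + 2·(-1), 19 + (-13)·(-1))
  = (2 + 1, 7 - 2, 19 + 13)
  = (3, 5, 32)

(3, 5, 32)


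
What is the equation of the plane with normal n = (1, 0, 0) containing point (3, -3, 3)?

The plane through P with normal n = (a, b, c) satisfies n·(r - P) = 0,
i.e. ax + by + cz = a·x₀ + b·y₀ + c·z₀.
d = 1·3 + 0·(-3) + 0·3
  = 3 + 0 + 0
  = 3
Equation: x = 3

x = 3


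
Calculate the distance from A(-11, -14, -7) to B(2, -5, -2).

d = √[(x₂-x₁)² + (y₂-y₁)² + (z₂-z₁)²]
  = √[13² + 9² + 5²]
  = √[169 + 81 + 25]
  = √275
  ≈ 16.58

16.58


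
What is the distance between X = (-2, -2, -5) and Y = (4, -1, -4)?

d = √[(x₂-x₁)² + (y₂-y₁)² + (z₂-z₁)²]
  = √[6² + 1² + 1²]
  = √[36 + 1 + 1]
  = √38
  ≈ 6.164

6.164


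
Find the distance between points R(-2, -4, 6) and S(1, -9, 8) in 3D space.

d = √[(x₂-x₁)² + (y₂-y₁)² + (z₂-z₁)²]
  = √[3² + (-5)² + 2²]
  = √[9 + 25 + 4]
  = √38
  ≈ 6.164

6.164


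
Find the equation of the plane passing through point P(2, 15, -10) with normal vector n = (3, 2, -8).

The plane through P with normal n = (a, b, c) satisfies n·(r - P) = 0,
i.e. ax + by + cz = a·x₀ + b·y₀ + c·z₀.
d = 3·2 + 2·15 + (-8)·(-10)
  = 6 + 30 + 80
  = 116
Equation: 3x + 2y - 8z = 116

3x + 2y - 8z = 116


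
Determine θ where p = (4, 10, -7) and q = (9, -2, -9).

p·q = 4·9 + 10·(-2) + (-7)·(-9) = 36 - 20 + 63 = 79
|p| = √(4² + 10² + (-7)²) = √165 ≈ 12.85
|q| = √(9² + (-2)² + (-9)²) = √166 ≈ 12.88
cos θ = (p·q)/(|p||q|) = 79/(12.85·12.88) ≈ 0.4773
θ = arccos(0.4773) ≈ 61.49°

61.49°


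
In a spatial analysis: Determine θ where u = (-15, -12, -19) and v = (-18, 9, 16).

u·v = (-15)·(-18) + (-12)·9 + (-19)·16 = 270 - 108 - 304 = -142
|u| = √((-15)² + (-12)² + (-19)²) = √730 ≈ 27.02
|v| = √((-18)² + 9² + 16²) = √661 ≈ 25.71
cos θ = (u·v)/(|u||v|) = -142/(27.02·25.71) ≈ -0.2044
θ = arccos(-0.2044) ≈ 101.8°

101.8°
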